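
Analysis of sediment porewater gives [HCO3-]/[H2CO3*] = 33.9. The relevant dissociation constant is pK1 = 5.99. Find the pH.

From K1 = [H⁺][HCO3-]/[H2CO3*]:  pH = pK1 + log₁₀([HCO3-]/[H2CO3*])
log₁₀(33.9) = +1.530
pH = 5.99 + (+1.530) = 7.52

pH = 7.52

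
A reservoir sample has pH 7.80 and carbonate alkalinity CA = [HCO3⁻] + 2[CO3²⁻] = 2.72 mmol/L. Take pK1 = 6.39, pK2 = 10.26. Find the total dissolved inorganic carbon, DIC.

DIC = 2.82 mmol/L

CA = [HCO3⁻] + 2[CO3²⁻] = (α₁ + 2α₂)·DIC
At pH 7.80: [H⁺]/K1 = 10^-1.41 = 0.038905, K2/[H⁺] = 10^-2.46 = 0.0034674
α₁ = 1/(1 + 0.038905 + 0.0034674) = 1/1.0424 = 0.9594; α₂ = α₁·K2/[H⁺] = 0.003326
α₁ + 2α₂ = 0.9660
DIC = CA / (α₁ + 2α₂) = 2.72 / 0.9660 = 2.82 mmol/L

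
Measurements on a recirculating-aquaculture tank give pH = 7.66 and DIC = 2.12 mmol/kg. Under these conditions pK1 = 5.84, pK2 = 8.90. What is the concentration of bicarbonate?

α₁ = 1 / (1 + [H⁺]/K1 + K2/[H⁺]) = 1 / (1 + 10^-1.82 + 10^-1.24)
   = 1 / (1 + 0.015136 + 0.057544) = 1/1.0727 = 0.9322
[HCO3⁻] = α₁ × DIC = 0.9322 × 2.12 = 1.98 mmol/kg

[HCO3⁻] = 1.98 mmol/kg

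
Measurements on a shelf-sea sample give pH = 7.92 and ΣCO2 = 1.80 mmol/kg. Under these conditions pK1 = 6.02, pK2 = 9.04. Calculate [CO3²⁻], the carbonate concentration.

[CO3²⁻] = 0.125 mmol/kg

α₂ = 1 / (1 + [H⁺]/K2 + [H⁺]²/(K1K2)) = 1 / (1 + 10^+1.12 + 10^-0.78)
   = 1 / (1 + 13.183 + 0.16596) = 1/14.349 = 0.06969
[CO3²⁻] = α₂ × DIC = 0.06969 × 1.80 = 0.125 mmol/kg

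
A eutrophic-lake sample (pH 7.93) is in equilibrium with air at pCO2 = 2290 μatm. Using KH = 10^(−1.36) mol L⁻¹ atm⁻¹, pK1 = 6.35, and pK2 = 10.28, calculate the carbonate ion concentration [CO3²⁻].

[CO3²⁻] = 17.0 μmol/L

[CO2*] = KH · pCO2 = 10^(−1.36) × 2290×10^-6 = 9.996×10^-5 mol/L
α₀ = 1/(1 + K1/[H⁺] + K1K2/[H⁺]²) = 1/(1 + 10^+1.58 + 10^-0.77) = 0.02552
DIC = [CO2*]/α₀ = 9.996×10^-5 / 0.02552 = 3.917 mmol/L
[CO3²⁻] = α₂·DIC; α₂ = 0.004333, so [CO3²⁻] = 0.004333 × 3.917 = 0.0170 mmol/L = 17.0 μmol/L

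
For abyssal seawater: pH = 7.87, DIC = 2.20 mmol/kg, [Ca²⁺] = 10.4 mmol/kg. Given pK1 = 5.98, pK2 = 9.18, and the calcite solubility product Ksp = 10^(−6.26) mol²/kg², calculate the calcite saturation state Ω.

α₂ = 1 / (1 + [H⁺]/K2 + [H⁺]²/(K1K2)) = 1 / (1 + 10^+1.31 + 10^-0.58)
   = 1 / (1 + 20.417 + 0.26303) = 1/21.680 = 0.04612
[CO3²⁻] = α₂ × DIC = 0.04612 × 2.20 = 0.1015 mmol/kg
Ksp = 10^(−6.26) = 5.495×10^-7
Ω = [Ca²⁺][CO3²⁻]/Ksp = (10.4×10^-3)(1.015×10^-4) / 5.495×10^-7 = 1.92

Ω = 1.92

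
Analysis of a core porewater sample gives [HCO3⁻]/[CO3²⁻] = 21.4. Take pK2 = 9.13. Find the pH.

From K2 = [H⁺][CO3²⁻]/[HCO3⁻]:  pH = pK2 − log₁₀([HCO3⁻]/[CO3²⁻])
log₁₀(21.4) = +1.330
pH = 9.13 − (+1.330) = 7.80

pH = 7.80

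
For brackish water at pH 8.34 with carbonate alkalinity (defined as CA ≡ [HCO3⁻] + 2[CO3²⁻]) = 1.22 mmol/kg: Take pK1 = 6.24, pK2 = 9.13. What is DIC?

DIC = 1.08 mmol/kg

CA = [HCO3⁻] + 2[CO3²⁻] = (α₁ + 2α₂)·DIC
At pH 8.34: [H⁺]/K1 = 10^-2.10 = 0.0079433, K2/[H⁺] = 10^-0.79 = 0.16218
α₁ = 1/(1 + 0.0079433 + 0.16218) = 1/1.1701 = 0.8546; α₂ = α₁·K2/[H⁺] = 0.1386
α₁ + 2α₂ = 1.1318
DIC = CA / (α₁ + 2α₂) = 1.22 / 1.1318 = 1.08 mmol/kg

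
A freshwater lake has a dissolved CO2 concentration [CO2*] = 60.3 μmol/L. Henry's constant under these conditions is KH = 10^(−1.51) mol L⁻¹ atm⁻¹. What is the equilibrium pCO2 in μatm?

KH = 10^(−1.51) = 3.090×10^-2 mol L⁻¹ atm⁻¹
pCO2 = [CO2*]/KH = 60.3×10^-6 / 3.090×10^-2 = 1.95×10^-3 atm = 1950 μatm

pCO2 = 1950 μatm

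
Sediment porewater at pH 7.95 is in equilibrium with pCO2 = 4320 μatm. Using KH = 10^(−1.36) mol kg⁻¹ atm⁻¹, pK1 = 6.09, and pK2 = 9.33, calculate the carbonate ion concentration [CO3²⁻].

[CO3²⁻] = 0.569 mmol/kg

[CO2*] = KH · pCO2 = 10^(−1.36) × 4320×10^-6 = 1.886×10^-4 mol/kg
α₀ = 1/(1 + K1/[H⁺] + K1K2/[H⁺]²) = 1/(1 + 10^+1.86 + 10^+0.48) = 0.01308
DIC = [CO2*]/α₀ = 1.886×10^-4 / 0.01308 = 14.42 mmol/kg
[CO3²⁻] = α₂·DIC; α₂ = 0.03950, so [CO3²⁻] = 0.03950 × 14.42 = 0.569 mmol/kg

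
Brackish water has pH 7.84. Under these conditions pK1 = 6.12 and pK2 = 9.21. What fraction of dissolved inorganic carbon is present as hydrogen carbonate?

α₁ = 1 / (1 + [H⁺]/K1 + K2/[H⁺]) = 1 / (1 + 10^-1.72 + 10^-1.37)
   = 1 / (1 + 0.019055 + 0.042658) = 1/1.0617 = 0.9419

α₁ = 0.942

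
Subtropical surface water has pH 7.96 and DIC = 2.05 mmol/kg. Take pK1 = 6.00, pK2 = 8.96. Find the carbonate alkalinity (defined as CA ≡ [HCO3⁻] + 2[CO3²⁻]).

CA = [HCO3⁻] + 2[CO3²⁻] = (α₁ + 2α₂)·DIC
At pH 7.96: [H⁺]/K1 = 10^-1.96 = 0.010965, K2/[H⁺] = 10^-1.00 = 0.10000
α₁ = 1/(1 + 0.010965 + 0.10000) = 1/1.1110 = 0.9001; α₂ = α₁·K2/[H⁺] = 0.09001
α₁ + 2α₂ = 1.0801
CA = 1.0801 × 2.05 = 2.21 mmol/kg

CA = 2.21 mmol/kg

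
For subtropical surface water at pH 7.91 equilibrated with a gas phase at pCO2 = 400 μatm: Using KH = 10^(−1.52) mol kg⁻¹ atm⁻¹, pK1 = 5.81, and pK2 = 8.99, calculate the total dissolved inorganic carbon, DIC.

DIC = 1.66 mmol/kg

[CO2*] = KH · pCO2 = 10^(−1.52) × 400×10^-6 = 1.208×10^-5 mol/kg
α₀ = 1/(1 + K1/[H⁺] + K1K2/[H⁺]²) = 1/(1 + 10^+2.10 + 10^+1.02) = 0.007280
DIC = [CO2*]/α₀ = 1.208×10^-5 / 0.007280 = 1.66 mmol/kg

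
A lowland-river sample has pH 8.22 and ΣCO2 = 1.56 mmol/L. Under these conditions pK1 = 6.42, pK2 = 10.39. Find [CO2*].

α₀ = 1 / (1 + K1/[H⁺] + K1K2/[H⁺]²) = 1 / (1 + 10^+1.80 + 10^-0.37)
   = 1 / (1 + 63.096 + 0.42658) = 1/64.522 = 0.01550
[CO2*] = α₀ × DIC = 0.01550 × 1.56 = 0.0242 mmol/L

[CO2*] = 0.0242 mmol/L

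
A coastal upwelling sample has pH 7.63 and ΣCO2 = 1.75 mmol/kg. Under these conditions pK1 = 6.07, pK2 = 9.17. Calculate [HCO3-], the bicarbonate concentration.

α₁ = 1 / (1 + [H⁺]/K1 + K2/[H⁺]) = 1 / (1 + 10^-1.56 + 10^-1.54)
   = 1 / (1 + 0.027542 + 0.028840) = 1/1.0564 = 0.9466
[HCO3⁻] = α₁ × DIC = 0.9466 × 1.75 = 1.66 mmol/kg

[HCO3⁻] = 1.66 mmol/kg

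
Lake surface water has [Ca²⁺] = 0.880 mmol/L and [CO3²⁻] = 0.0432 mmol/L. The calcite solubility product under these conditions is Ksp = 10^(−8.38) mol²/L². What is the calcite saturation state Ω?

Ksp = 10^(−8.38) = 4.169×10^-9
Ω = [Ca²⁺][CO3²⁻]/Ksp = (0.880×10^-3)(0.0432×10^-3) / 4.169×10^-9 = 9.12

Ω = 9.12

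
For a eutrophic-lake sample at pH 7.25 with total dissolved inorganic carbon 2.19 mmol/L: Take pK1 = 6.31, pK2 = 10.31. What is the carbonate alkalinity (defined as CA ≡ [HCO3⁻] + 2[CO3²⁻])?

CA = [HCO3⁻] + 2[CO3²⁻] = (α₁ + 2α₂)·DIC
At pH 7.25: [H⁺]/K1 = 10^-0.94 = 0.11482, K2/[H⁺] = 10^-3.06 = 0.00087096
α₁ = 1/(1 + 0.11482 + 0.00087096) = 1/1.1157 = 0.8963; α₂ = α₁·K2/[H⁺] = 0.0007807
α₁ + 2α₂ = 0.8979
CA = 0.8979 × 2.19 = 1.97 mmol/L

CA = 1.97 mmol/L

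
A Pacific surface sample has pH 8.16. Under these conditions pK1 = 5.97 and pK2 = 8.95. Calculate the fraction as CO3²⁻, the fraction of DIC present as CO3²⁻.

α₂ = 0.139

α₂ = 1 / (1 + [H⁺]/K2 + [H⁺]²/(K1K2)) = 1 / (1 + 10^+0.79 + 10^-1.40)
   = 1 / (1 + 6.1660 + 0.039811) = 1/7.2058 = 0.1388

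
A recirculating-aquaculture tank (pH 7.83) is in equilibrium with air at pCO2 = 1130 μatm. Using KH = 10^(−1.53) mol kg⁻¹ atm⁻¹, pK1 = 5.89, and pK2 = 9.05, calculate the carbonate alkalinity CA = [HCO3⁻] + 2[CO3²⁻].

CA = 3.25 mmol/kg

[CO2*] = KH · pCO2 = 10^(−1.53) × 1130×10^-6 = 3.335×10^-5 mol/kg
α₀ = 1/(1 + K1/[H⁺] + K1K2/[H⁺]²) = 1/(1 + 10^+1.94 + 10^+0.72) = 0.01071
DIC = [CO2*]/α₀ = 3.335×10^-5 / 0.01071 = 3.113 mmol/kg
CA = (α₁ + 2α₂)·DIC = (0.9331 + 2×0.05622) × 3.113 = 3.25 mmol/kg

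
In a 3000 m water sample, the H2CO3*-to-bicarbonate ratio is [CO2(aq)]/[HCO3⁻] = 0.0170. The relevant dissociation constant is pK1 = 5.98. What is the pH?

From K1 = [H⁺][HCO3⁻]/[CO2(aq)]:  pH = pK1 − log₁₀([CO2(aq)]/[HCO3⁻])
log₁₀(0.0170) = -1.770
pH = 5.98 − (-1.770) = 7.75

pH = 7.75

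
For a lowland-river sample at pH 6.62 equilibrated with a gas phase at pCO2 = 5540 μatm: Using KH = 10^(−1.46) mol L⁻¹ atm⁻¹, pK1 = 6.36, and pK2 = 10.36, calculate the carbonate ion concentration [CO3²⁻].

[CO2*] = KH · pCO2 = 10^(−1.46) × 5540×10^-6 = 1.921×10^-4 mol/L
α₀ = 1/(1 + K1/[H⁺] + K1K2/[H⁺]²) = 1/(1 + 10^+0.26 + 10^-3.48) = 0.3546
DIC = [CO2*]/α₀ = 1.921×10^-4 / 0.3546 = 0.5417 mmol/L
[CO3²⁻] = α₂·DIC; α₂ = 0.0001174, so [CO3²⁻] = 0.0001174 × 0.5417 = 6.36×10^-5 mmol/L = 0.0636 μmol/L

[CO3²⁻] = 0.0636 μmol/L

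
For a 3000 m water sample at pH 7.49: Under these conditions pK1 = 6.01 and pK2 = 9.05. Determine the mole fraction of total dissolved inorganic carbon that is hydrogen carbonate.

α₁ = 0.943

α₁ = 1 / (1 + [H⁺]/K1 + K2/[H⁺]) = 1 / (1 + 10^-1.48 + 10^-1.56)
   = 1 / (1 + 0.033113 + 0.027542) = 1/1.0607 = 0.9428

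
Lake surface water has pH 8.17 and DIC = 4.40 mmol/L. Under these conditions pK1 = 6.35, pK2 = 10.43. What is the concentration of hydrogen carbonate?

α₁ = 1 / (1 + [H⁺]/K1 + K2/[H⁺]) = 1 / (1 + 10^-1.82 + 10^-2.26)
   = 1 / (1 + 0.015136 + 0.0054954) = 1/1.0206 = 0.9798
[HCO3⁻] = α₁ × DIC = 0.9798 × 4.40 = 4.31 mmol/L

[HCO3⁻] = 4.31 mmol/L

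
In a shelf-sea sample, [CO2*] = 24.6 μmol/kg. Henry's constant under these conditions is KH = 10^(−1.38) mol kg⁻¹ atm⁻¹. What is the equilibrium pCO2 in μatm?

pCO2 = 590 μatm

KH = 10^(−1.38) = 4.169×10^-2 mol kg⁻¹ atm⁻¹
pCO2 = [CO2*]/KH = 24.6×10^-6 / 4.169×10^-2 = 5.90×10^-4 atm = 590 μatm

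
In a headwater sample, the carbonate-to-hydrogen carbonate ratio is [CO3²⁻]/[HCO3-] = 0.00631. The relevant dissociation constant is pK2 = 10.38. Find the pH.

pH = 8.18

From K2 = [H⁺][CO3²⁻]/[HCO3-]:  pH = pK2 + log₁₀([CO3²⁻]/[HCO3-])
log₁₀(0.00631) = -2.200
pH = 10.38 + (-2.200) = 8.18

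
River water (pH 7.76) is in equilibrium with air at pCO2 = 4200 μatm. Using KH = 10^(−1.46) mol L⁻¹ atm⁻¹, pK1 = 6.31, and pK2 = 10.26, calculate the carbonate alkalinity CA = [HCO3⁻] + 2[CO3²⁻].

[CO2*] = KH · pCO2 = 10^(−1.46) × 4200×10^-6 = 1.456×10^-4 mol/L
α₀ = 1/(1 + K1/[H⁺] + K1K2/[H⁺]²) = 1/(1 + 10^+1.45 + 10^-1.05) = 0.03416
DIC = [CO2*]/α₀ = 1.456×10^-4 / 0.03416 = 4.263 mmol/L
CA = (α₁ + 2α₂)·DIC = (0.9628 + 2×0.003045) × 4.263 = 4.13 mmol/L

CA = 4.13 mmol/L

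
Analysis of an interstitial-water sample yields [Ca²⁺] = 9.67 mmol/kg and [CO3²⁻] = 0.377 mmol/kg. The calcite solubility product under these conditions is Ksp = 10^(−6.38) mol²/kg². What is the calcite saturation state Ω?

Ω = 8.75

Ksp = 10^(−6.38) = 4.169×10^-7
Ω = [Ca²⁺][CO3²⁻]/Ksp = (9.67×10^-3)(0.377×10^-3) / 4.169×10^-7 = 8.75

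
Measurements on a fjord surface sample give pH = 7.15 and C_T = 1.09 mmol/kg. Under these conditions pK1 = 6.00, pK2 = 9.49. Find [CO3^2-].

α₂ = 1 / (1 + [H⁺]/K2 + [H⁺]²/(K1K2)) = 1 / (1 + 10^+2.34 + 10^+1.19)
   = 1 / (1 + 218.78 + 15.488) = 1/235.26 = 0.004251
[CO3²⁻] = α₂ × DIC = 0.004251 × 1.09 = 0.00463 mmol/kg = 4.63 μmol/kg

[CO3²⁻] = 4.63 μmol/kg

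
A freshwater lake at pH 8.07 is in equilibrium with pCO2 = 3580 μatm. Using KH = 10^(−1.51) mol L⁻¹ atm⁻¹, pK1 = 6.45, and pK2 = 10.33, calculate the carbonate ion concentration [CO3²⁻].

[CO2*] = KH · pCO2 = 10^(−1.51) × 3580×10^-6 = 1.106×10^-4 mol/L
α₀ = 1/(1 + K1/[H⁺] + K1K2/[H⁺]²) = 1/(1 + 10^+1.62 + 10^-0.64) = 0.02330
DIC = [CO2*]/α₀ = 1.106×10^-4 / 0.02330 = 4.748 mmol/L
[CO3²⁻] = α₂·DIC; α₂ = 0.005338, so [CO3²⁻] = 0.005338 × 4.748 = 0.0253 mmol/L

[CO3²⁻] = 0.0253 mmol/L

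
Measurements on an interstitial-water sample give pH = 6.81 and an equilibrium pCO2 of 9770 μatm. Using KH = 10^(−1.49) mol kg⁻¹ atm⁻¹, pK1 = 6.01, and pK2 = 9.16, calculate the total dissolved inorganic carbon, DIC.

[CO2*] = KH · pCO2 = 10^(−1.49) × 9770×10^-6 = 3.162×10^-4 mol/kg
α₀ = 1/(1 + K1/[H⁺] + K1K2/[H⁺]²) = 1/(1 + 10^+0.80 + 10^-1.55) = 0.1363
DIC = [CO2*]/α₀ = 3.162×10^-4 / 0.1363 = 2.32 mmol/kg

DIC = 2.32 mmol/kg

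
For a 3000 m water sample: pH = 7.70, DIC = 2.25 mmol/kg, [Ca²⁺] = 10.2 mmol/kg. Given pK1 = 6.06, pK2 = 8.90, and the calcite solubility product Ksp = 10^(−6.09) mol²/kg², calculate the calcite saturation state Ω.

Ω = 1.64

α₂ = 1 / (1 + [H⁺]/K2 + [H⁺]²/(K1K2)) = 1 / (1 + 10^+1.20 + 10^-0.44)
   = 1 / (1 + 15.849 + 0.36308) = 1/17.212 = 0.05810
[CO3²⁻] = α₂ × DIC = 0.05810 × 2.25 = 0.1307 mmol/kg
Ksp = 10^(−6.09) = 8.128×10^-7
Ω = [Ca²⁺][CO3²⁻]/Ksp = (10.2×10^-3)(1.307×10^-4) / 8.128×10^-7 = 1.64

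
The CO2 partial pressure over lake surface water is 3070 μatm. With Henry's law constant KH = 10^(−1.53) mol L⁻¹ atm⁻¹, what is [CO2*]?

[CO2*] = 90.6 μmol/L

KH = 10^(−1.53) = 2.951×10^-2 mol L⁻¹ atm⁻¹
[CO2*] = KH · pCO2 = 2.951×10^-2 × 3070×10^-6 atm = 9.06×10^-5 mol/L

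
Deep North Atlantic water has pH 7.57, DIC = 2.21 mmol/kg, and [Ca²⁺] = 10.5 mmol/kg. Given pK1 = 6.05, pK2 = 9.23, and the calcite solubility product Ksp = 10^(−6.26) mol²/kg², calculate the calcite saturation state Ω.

α₂ = 1 / (1 + [H⁺]/K2 + [H⁺]²/(K1K2)) = 1 / (1 + 10^+1.66 + 10^+0.14)
   = 1 / (1 + 45.709 + 1.3804) = 1/48.089 = 0.02079
[CO3²⁻] = α₂ × DIC = 0.02079 × 2.21 = 0.04596 mmol/kg
Ksp = 10^(−6.26) = 5.495×10^-7
Ω = [Ca²⁺][CO3²⁻]/Ksp = (10.5×10^-3)(4.596×10^-5) / 5.495×10^-7 = 0.878

Ω = 0.878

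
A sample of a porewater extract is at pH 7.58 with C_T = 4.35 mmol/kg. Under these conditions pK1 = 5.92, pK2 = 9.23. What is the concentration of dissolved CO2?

α₀ = 1 / (1 + K1/[H⁺] + K1K2/[H⁺]²) = 1 / (1 + 10^+1.66 + 10^+0.01)
   = 1 / (1 + 45.709 + 1.0233) = 1/47.732 = 0.02095
[CO2*] = α₀ × DIC = 0.02095 × 4.35 = 0.0911 mmol/kg

[CO2*] = 0.0911 mmol/kg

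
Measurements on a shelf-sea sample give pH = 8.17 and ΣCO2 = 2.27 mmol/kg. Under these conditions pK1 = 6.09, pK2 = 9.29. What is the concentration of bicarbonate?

[HCO3⁻] = 2.09 mmol/kg

α₁ = 1 / (1 + [H⁺]/K1 + K2/[H⁺]) = 1 / (1 + 10^-2.08 + 10^-1.12)
   = 1 / (1 + 0.0083176 + 0.075858) = 1/1.0842 = 0.9224
[HCO3⁻] = α₁ × DIC = 0.9224 × 2.27 = 2.09 mmol/kg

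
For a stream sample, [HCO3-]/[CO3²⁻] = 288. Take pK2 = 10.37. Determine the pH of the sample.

From K2 = [H⁺][CO3²⁻]/[HCO3-]:  pH = pK2 − log₁₀([HCO3-]/[CO3²⁻])
log₁₀(288) = +2.459
pH = 10.37 − (+2.459) = 7.91

pH = 7.91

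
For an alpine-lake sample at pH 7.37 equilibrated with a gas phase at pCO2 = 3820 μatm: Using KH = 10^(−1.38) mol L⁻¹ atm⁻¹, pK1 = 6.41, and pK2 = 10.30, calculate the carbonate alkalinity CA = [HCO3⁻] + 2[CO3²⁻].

[CO2*] = KH · pCO2 = 10^(−1.38) × 3820×10^-6 = 1.592×10^-4 mol/L
α₀ = 1/(1 + K1/[H⁺] + K1K2/[H⁺]²) = 1/(1 + 10^+0.96 + 10^-1.97) = 0.09871
DIC = [CO2*]/α₀ = 1.592×10^-4 / 0.09871 = 1.613 mmol/L
CA = (α₁ + 2α₂)·DIC = (0.9002 + 2×0.001058) × 1.613 = 1.46 mmol/L

CA = 1.46 mmol/L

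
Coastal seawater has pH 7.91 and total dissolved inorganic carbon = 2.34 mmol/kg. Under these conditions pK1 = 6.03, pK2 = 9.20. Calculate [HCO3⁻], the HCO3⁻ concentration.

α₁ = 1 / (1 + [H⁺]/K1 + K2/[H⁺]) = 1 / (1 + 10^-1.88 + 10^-1.29)
   = 1 / (1 + 0.013183 + 0.051286) = 1/1.0645 = 0.9394
[HCO3⁻] = α₁ × DIC = 0.9394 × 2.34 = 2.20 mmol/kg

[HCO3⁻] = 2.20 mmol/kg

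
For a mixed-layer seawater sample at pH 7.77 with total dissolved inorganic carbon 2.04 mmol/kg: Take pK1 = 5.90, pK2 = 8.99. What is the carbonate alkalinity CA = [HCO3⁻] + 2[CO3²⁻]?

CA = 2.13 mmol/kg

CA = [HCO3⁻] + 2[CO3²⁻] = (α₁ + 2α₂)·DIC
At pH 7.77: [H⁺]/K1 = 10^-1.87 = 0.013490, K2/[H⁺] = 10^-1.22 = 0.060256
α₁ = 1/(1 + 0.013490 + 0.060256) = 1/1.0737 = 0.9313; α₂ = α₁·K2/[H⁺] = 0.05612
α₁ + 2α₂ = 1.0436
CA = 1.0436 × 2.04 = 2.13 mmol/kg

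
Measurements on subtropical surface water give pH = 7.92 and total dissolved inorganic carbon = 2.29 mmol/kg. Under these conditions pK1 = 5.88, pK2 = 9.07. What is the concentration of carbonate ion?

[CO3²⁻] = 0.150 mmol/kg

α₂ = 1 / (1 + [H⁺]/K2 + [H⁺]²/(K1K2)) = 1 / (1 + 10^+1.15 + 10^-0.89)
   = 1 / (1 + 14.125 + 0.12882) = 1/15.254 = 0.06556
[CO3²⁻] = α₂ × DIC = 0.06556 × 2.29 = 0.150 mmol/kg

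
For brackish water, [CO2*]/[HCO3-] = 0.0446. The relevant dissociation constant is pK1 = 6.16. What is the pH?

pH = 7.51

From K1 = [H⁺][HCO3-]/[CO2*]:  pH = pK1 − log₁₀([CO2*]/[HCO3-])
log₁₀(0.0446) = -1.351
pH = 6.16 − (-1.351) = 7.51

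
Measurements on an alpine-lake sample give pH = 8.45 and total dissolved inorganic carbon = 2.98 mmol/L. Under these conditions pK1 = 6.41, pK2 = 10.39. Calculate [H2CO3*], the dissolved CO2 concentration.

[CO2*] = 0.0266 mmol/L

α₀ = 1 / (1 + K1/[H⁺] + K1K2/[H⁺]²) = 1 / (1 + 10^+2.04 + 10^+0.10)
   = 1 / (1 + 109.65 + 1.2589) = 1/111.91 = 0.008936
[CO2*] = α₀ × DIC = 0.008936 × 2.98 = 0.0266 mmol/L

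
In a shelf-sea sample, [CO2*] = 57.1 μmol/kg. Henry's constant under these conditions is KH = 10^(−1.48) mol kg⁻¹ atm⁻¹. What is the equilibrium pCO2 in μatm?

pCO2 = 1720 μatm

KH = 10^(−1.48) = 3.311×10^-2 mol kg⁻¹ atm⁻¹
pCO2 = [CO2*]/KH = 57.1×10^-6 / 3.311×10^-2 = 1.72×10^-3 atm = 1720 μatm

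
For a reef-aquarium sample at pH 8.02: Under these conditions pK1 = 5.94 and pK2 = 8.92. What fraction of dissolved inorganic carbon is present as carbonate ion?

α₂ = 0.111

α₂ = 1 / (1 + [H⁺]/K2 + [H⁺]²/(K1K2)) = 1 / (1 + 10^+0.90 + 10^-1.18)
   = 1 / (1 + 7.9433 + 0.066069) = 1/9.0094 = 0.1110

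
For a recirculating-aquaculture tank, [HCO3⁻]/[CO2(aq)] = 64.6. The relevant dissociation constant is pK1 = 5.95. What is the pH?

pH = 7.76

From K1 = [H⁺][HCO3⁻]/[CO2(aq)]:  pH = pK1 + log₁₀([HCO3⁻]/[CO2(aq)])
log₁₀(64.6) = +1.810
pH = 5.95 + (+1.810) = 7.76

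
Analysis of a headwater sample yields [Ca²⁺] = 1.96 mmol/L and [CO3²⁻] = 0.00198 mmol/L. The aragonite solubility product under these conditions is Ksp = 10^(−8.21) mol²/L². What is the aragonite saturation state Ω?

Ksp = 10^(−8.21) = 6.166×10^-9
Ω = [Ca²⁺][CO3²⁻]/Ksp = (1.96×10^-3)(0.00198×10^-3) / 6.166×10^-9 = 0.629

Ω = 0.629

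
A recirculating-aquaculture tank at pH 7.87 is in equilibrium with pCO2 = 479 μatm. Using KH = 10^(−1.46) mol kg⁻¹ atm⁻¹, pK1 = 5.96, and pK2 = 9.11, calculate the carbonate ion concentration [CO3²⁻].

[CO3²⁻] = 0.0777 mmol/kg

[CO2*] = KH · pCO2 = 10^(−1.46) × 479×10^-6 = 1.661×10^-5 mol/kg
α₀ = 1/(1 + K1/[H⁺] + K1K2/[H⁺]²) = 1/(1 + 10^+1.91 + 10^+0.67) = 0.01150
DIC = [CO2*]/α₀ = 1.661×10^-5 / 0.01150 = 1.444 mmol/kg
[CO3²⁻] = α₂·DIC; α₂ = 0.05379, so [CO3²⁻] = 0.05379 × 1.444 = 0.0777 mmol/kg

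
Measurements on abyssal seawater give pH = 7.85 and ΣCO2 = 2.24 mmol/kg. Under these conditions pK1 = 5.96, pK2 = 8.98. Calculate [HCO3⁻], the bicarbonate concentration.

α₁ = 1 / (1 + [H⁺]/K1 + K2/[H⁺]) = 1 / (1 + 10^-1.89 + 10^-1.13)
   = 1 / (1 + 0.012882 + 0.074131) = 1/1.0870 = 0.9200
[HCO3⁻] = α₁ × DIC = 0.9200 × 2.24 = 2.06 mmol/kg

[HCO3⁻] = 2.06 mmol/kg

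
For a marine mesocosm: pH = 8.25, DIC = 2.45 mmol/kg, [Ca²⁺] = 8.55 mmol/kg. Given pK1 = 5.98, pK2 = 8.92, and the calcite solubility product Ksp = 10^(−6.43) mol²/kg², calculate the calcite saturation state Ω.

Ω = 9.89

α₂ = 1 / (1 + [H⁺]/K2 + [H⁺]²/(K1K2)) = 1 / (1 + 10^+0.67 + 10^-1.60)
   = 1 / (1 + 4.6774 + 0.025119) = 1/5.7025 = 0.1754
[CO3²⁻] = α₂ × DIC = 0.1754 × 2.45 = 0.4296 mmol/kg
Ksp = 10^(−6.43) = 3.715×10^-7
Ω = [Ca²⁺][CO3²⁻]/Ksp = (8.55×10^-3)(4.296×10^-4) / 3.715×10^-7 = 9.89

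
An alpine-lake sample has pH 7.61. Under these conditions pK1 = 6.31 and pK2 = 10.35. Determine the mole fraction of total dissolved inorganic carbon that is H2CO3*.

α₀ = 0.0476

α₀ = 1 / (1 + K1/[H⁺] + K1K2/[H⁺]²) = 1 / (1 + 10^+1.30 + 10^-1.44)
   = 1 / (1 + 19.953 + 0.036308) = 1/20.989 = 0.04764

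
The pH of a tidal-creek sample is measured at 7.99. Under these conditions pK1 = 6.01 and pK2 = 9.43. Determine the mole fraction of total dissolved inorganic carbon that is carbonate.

α₂ = 1 / (1 + [H⁺]/K2 + [H⁺]²/(K1K2)) = 1 / (1 + 10^+1.44 + 10^-0.54)
   = 1 / (1 + 27.542 + 0.28840) = 1/28.831 = 0.03469

α₂ = 0.0347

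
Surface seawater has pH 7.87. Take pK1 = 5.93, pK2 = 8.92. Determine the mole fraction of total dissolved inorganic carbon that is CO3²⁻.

α₂ = 0.0810

α₂ = 1 / (1 + [H⁺]/K2 + [H⁺]²/(K1K2)) = 1 / (1 + 10^+1.05 + 10^-0.89)
   = 1 / (1 + 11.220 + 0.12882) = 1/12.349 = 0.08098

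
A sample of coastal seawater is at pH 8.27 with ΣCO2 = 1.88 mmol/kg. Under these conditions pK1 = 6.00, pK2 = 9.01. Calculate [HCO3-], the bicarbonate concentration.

α₁ = 1 / (1 + [H⁺]/K1 + K2/[H⁺]) = 1 / (1 + 10^-2.27 + 10^-0.74)
   = 1 / (1 + 0.0053703 + 0.18197) = 1/1.1873 = 0.8422
[HCO3⁻] = α₁ × DIC = 0.8422 × 1.88 = 1.58 mmol/kg

[HCO3⁻] = 1.58 mmol/kg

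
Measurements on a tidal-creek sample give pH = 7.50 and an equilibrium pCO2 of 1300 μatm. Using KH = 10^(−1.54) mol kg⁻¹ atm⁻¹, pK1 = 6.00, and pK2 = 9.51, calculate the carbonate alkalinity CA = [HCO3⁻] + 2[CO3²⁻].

[CO2*] = KH · pCO2 = 10^(−1.54) × 1300×10^-6 = 3.749×10^-5 mol/kg
α₀ = 1/(1 + K1/[H⁺] + K1K2/[H⁺]²) = 1/(1 + 10^+1.50 + 10^-0.51) = 0.03037
DIC = [CO2*]/α₀ = 3.749×10^-5 / 0.03037 = 1.235 mmol/kg
CA = (α₁ + 2α₂)·DIC = (0.9603 + 2×0.009384) × 1.235 = 1.21 mmol/kg

CA = 1.21 mmol/kg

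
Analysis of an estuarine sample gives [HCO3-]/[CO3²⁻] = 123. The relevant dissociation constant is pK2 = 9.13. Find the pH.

pH = 7.04

From K2 = [H⁺][CO3²⁻]/[HCO3-]:  pH = pK2 − log₁₀([HCO3-]/[CO3²⁻])
log₁₀(123) = +2.090
pH = 9.13 − (+2.090) = 7.04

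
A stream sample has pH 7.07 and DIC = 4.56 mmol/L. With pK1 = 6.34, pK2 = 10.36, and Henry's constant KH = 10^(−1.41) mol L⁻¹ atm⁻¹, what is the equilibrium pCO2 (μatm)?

pCO2 = 1.84×10^4 μatm

α₀ = 1 / (1 + K1/[H⁺] + K1K2/[H⁺]²) = 1 / (1 + 10^+0.73 + 10^-2.56)
   = 1 / (1 + 5.3703 + 0.0027542) = 1/6.3731 = 0.1569
[CO2*] = α₀ × DIC = 0.1569 × 4.56 = 0.7155 mmol/L
pCO2 = [CO2*]/KH = 7.155×10^-4 / 3.890×10^-2 = 1.84×10^4 μatm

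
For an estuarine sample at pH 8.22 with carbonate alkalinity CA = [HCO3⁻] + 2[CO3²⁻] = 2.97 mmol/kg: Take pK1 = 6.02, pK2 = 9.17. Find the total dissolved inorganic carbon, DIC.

DIC = 2.71 mmol/kg

CA = [HCO3⁻] + 2[CO3²⁻] = (α₁ + 2α₂)·DIC
At pH 8.22: [H⁺]/K1 = 10^-2.20 = 0.0063096, K2/[H⁺] = 10^-0.95 = 0.11220
α₁ = 1/(1 + 0.0063096 + 0.11220) = 1/1.1185 = 0.8940; α₂ = α₁·K2/[H⁺] = 0.1003
α₁ + 2α₂ = 1.0947
DIC = CA / (α₁ + 2α₂) = 2.97 / 1.0947 = 2.71 mmol/kg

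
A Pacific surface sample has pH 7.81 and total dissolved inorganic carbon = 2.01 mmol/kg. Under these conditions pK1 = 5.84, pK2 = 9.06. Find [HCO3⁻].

[HCO3⁻] = 1.88 mmol/kg

α₁ = 1 / (1 + [H⁺]/K1 + K2/[H⁺]) = 1 / (1 + 10^-1.97 + 10^-1.25)
   = 1 / (1 + 0.010715 + 0.056234) = 1/1.0669 = 0.9373
[HCO3⁻] = α₁ × DIC = 0.9373 × 2.01 = 1.88 mmol/kg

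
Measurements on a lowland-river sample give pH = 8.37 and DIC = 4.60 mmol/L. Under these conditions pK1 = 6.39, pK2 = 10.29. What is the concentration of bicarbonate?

α₁ = 1 / (1 + [H⁺]/K1 + K2/[H⁺]) = 1 / (1 + 10^-1.98 + 10^-1.92)
   = 1 / (1 + 0.010471 + 0.012023) = 1/1.0225 = 0.9780
[HCO3⁻] = α₁ × DIC = 0.9780 × 4.60 = 4.50 mmol/L

[HCO3⁻] = 4.50 mmol/L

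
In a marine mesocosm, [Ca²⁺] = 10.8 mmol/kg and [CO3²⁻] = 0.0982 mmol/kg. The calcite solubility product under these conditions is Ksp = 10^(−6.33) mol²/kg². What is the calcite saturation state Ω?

Ω = 2.27

Ksp = 10^(−6.33) = 4.677×10^-7
Ω = [Ca²⁺][CO3²⁻]/Ksp = (10.8×10^-3)(0.0982×10^-3) / 4.677×10^-7 = 2.27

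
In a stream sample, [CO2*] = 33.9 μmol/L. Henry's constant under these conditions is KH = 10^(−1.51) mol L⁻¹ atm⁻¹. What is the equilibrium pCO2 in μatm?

KH = 10^(−1.51) = 3.090×10^-2 mol L⁻¹ atm⁻¹
pCO2 = [CO2*]/KH = 33.9×10^-6 / 3.090×10^-2 = 1.10×10^-3 atm = 1100 μatm

pCO2 = 1100 μatm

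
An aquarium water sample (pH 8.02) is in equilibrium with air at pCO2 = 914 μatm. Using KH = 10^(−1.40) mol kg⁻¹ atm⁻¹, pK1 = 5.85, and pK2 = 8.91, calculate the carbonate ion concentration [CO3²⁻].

[CO3²⁻] = 0.693 mmol/kg

[CO2*] = KH · pCO2 = 10^(−1.40) × 914×10^-6 = 3.639×10^-5 mol/kg
α₀ = 1/(1 + K1/[H⁺] + K1K2/[H⁺]²) = 1/(1 + 10^+2.17 + 10^+1.28) = 0.005954
DIC = [CO2*]/α₀ = 3.639×10^-5 / 0.005954 = 6.112 mmol/kg
[CO3²⁻] = α₂·DIC; α₂ = 0.1134, so [CO3²⁻] = 0.1134 × 6.112 = 0.693 mmol/kg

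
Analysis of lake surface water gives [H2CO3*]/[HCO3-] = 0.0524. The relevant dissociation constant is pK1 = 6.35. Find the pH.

From K1 = [H⁺][HCO3-]/[H2CO3*]:  pH = pK1 − log₁₀([H2CO3*]/[HCO3-])
log₁₀(0.0524) = -1.281
pH = 6.35 − (-1.281) = 7.63

pH = 7.63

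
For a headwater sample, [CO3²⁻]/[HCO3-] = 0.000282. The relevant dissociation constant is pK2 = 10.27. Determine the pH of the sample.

pH = 6.72

From K2 = [H⁺][CO3²⁻]/[HCO3-]:  pH = pK2 + log₁₀([CO3²⁻]/[HCO3-])
log₁₀(0.000282) = -3.550
pH = 10.27 + (-3.550) = 6.72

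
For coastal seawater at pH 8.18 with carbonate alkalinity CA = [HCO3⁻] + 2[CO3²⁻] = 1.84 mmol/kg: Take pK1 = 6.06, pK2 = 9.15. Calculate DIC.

DIC = 1.69 mmol/kg

CA = [HCO3⁻] + 2[CO3²⁻] = (α₁ + 2α₂)·DIC
At pH 8.18: [H⁺]/K1 = 10^-2.12 = 0.0075858, K2/[H⁺] = 10^-0.97 = 0.10715
α₁ = 1/(1 + 0.0075858 + 0.10715) = 1/1.1147 = 0.8971; α₂ = α₁·K2/[H⁺] = 0.09612
α₁ + 2α₂ = 1.0893
DIC = CA / (α₁ + 2α₂) = 1.84 / 1.0893 = 1.69 mmol/kg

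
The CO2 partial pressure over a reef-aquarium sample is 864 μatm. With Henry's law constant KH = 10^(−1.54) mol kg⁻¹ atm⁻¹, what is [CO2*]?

KH = 10^(−1.54) = 2.884×10^-2 mol kg⁻¹ atm⁻¹
[CO2*] = KH · pCO2 = 2.884×10^-2 × 864×10^-6 atm = 2.49×10^-5 mol/kg

[CO2*] = 24.9 μmol/kg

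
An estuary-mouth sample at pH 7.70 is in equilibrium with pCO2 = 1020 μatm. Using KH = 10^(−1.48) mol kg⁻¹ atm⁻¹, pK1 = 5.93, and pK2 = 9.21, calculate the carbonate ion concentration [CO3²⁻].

[CO3²⁻] = 0.0615 mmol/kg

[CO2*] = KH · pCO2 = 10^(−1.48) × 1020×10^-6 = 3.378×10^-5 mol/kg
α₀ = 1/(1 + K1/[H⁺] + K1K2/[H⁺]²) = 1/(1 + 10^+1.77 + 10^+0.26) = 0.01621
DIC = [CO2*]/α₀ = 3.378×10^-5 / 0.01621 = 2.084 mmol/kg
[CO3²⁻] = α₂·DIC; α₂ = 0.02949, so [CO3²⁻] = 0.02949 × 2.084 = 0.0615 mmol/kg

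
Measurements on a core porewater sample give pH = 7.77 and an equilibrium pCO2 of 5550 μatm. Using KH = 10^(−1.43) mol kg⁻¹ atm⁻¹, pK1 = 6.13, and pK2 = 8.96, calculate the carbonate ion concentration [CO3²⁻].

[CO3²⁻] = 0.581 mmol/kg

[CO2*] = KH · pCO2 = 10^(−1.43) × 5550×10^-6 = 2.062×10^-4 mol/kg
α₀ = 1/(1 + K1/[H⁺] + K1K2/[H⁺]²) = 1/(1 + 10^+1.64 + 10^+0.45) = 0.02107
DIC = [CO2*]/α₀ = 2.062×10^-4 / 0.02107 = 9.788 mmol/kg
[CO3²⁻] = α₂·DIC; α₂ = 0.05937, so [CO3²⁻] = 0.05937 × 9.788 = 0.581 mmol/kg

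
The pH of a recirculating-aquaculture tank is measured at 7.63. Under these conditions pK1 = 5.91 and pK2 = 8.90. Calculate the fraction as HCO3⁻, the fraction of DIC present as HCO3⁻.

α₁ = 1 / (1 + [H⁺]/K1 + K2/[H⁺]) = 1 / (1 + 10^-1.72 + 10^-1.27)
   = 1 / (1 + 0.019055 + 0.053703) = 1/1.0728 = 0.9322

α₁ = 0.932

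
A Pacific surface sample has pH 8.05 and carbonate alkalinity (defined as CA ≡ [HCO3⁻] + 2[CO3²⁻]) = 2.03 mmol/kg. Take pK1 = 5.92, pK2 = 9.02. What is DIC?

CA = [HCO3⁻] + 2[CO3²⁻] = (α₁ + 2α₂)·DIC
At pH 8.05: [H⁺]/K1 = 10^-2.13 = 0.0074131, K2/[H⁺] = 10^-0.97 = 0.10715
α₁ = 1/(1 + 0.0074131 + 0.10715) = 1/1.1146 = 0.8972; α₂ = α₁·K2/[H⁺] = 0.09614
α₁ + 2α₂ = 1.0895
DIC = CA / (α₁ + 2α₂) = 2.03 / 1.0895 = 1.86 mmol/kg

DIC = 1.86 mmol/kg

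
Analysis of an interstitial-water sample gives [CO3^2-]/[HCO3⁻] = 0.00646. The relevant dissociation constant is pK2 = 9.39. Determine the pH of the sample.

From K2 = [H⁺][CO3^2-]/[HCO3⁻]:  pH = pK2 + log₁₀([CO3^2-]/[HCO3⁻])
log₁₀(0.00646) = -2.190
pH = 9.39 + (-2.190) = 7.20

pH = 7.20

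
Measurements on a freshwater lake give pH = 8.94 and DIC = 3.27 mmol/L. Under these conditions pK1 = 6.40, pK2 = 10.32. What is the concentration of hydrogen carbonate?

[HCO3⁻] = 3.13 mmol/L

α₁ = 1 / (1 + [H⁺]/K1 + K2/[H⁺]) = 1 / (1 + 10^-2.54 + 10^-1.38)
   = 1 / (1 + 0.0028840 + 0.041687) = 1/1.0446 = 0.9573
[HCO3⁻] = α₁ × DIC = 0.9573 × 3.27 = 3.13 mmol/L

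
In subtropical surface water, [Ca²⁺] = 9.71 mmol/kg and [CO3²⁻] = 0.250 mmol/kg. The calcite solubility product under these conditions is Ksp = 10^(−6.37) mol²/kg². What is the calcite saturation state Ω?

Ksp = 10^(−6.37) = 4.266×10^-7
Ω = [Ca²⁺][CO3²⁻]/Ksp = (9.71×10^-3)(0.250×10^-3) / 4.266×10^-7 = 5.69

Ω = 5.69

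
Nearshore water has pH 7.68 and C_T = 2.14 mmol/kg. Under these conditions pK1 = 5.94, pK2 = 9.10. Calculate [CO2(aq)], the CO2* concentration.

α₀ = 1 / (1 + K1/[H⁺] + K1K2/[H⁺]²) = 1 / (1 + 10^+1.74 + 10^+0.32)
   = 1 / (1 + 54.954 + 2.0893) = 1/58.043 = 0.01723
[CO2*] = α₀ × DIC = 0.01723 × 2.14 = 0.0369 mmol/kg

[CO2*] = 0.0369 mmol/kg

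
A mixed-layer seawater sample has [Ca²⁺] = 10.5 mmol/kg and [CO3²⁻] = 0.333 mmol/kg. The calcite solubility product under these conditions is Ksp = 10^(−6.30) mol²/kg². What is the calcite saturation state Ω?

Ω = 6.98

Ksp = 10^(−6.30) = 5.012×10^-7
Ω = [Ca²⁺][CO3²⁻]/Ksp = (10.5×10^-3)(0.333×10^-3) / 5.012×10^-7 = 6.98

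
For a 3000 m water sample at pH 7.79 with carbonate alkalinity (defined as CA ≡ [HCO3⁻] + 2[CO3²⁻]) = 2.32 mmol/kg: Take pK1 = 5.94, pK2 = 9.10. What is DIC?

CA = [HCO3⁻] + 2[CO3²⁻] = (α₁ + 2α₂)·DIC
At pH 7.79: [H⁺]/K1 = 10^-1.85 = 0.014125, K2/[H⁺] = 10^-1.31 = 0.048978
α₁ = 1/(1 + 0.014125 + 0.048978) = 1/1.0631 = 0.9406; α₂ = α₁·K2/[H⁺] = 0.04607
α₁ + 2α₂ = 1.0328
DIC = CA / (α₁ + 2α₂) = 2.32 / 1.0328 = 2.25 mmol/kg

DIC = 2.25 mmol/kg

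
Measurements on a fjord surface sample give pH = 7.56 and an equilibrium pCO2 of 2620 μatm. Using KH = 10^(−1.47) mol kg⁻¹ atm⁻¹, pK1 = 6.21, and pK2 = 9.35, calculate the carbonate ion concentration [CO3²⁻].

[CO2*] = KH · pCO2 = 10^(−1.47) × 2620×10^-6 = 8.878×10^-5 mol/kg
α₀ = 1/(1 + K1/[H⁺] + K1K2/[H⁺]²) = 1/(1 + 10^+1.35 + 10^-0.44) = 0.04210
DIC = [CO2*]/α₀ = 8.878×10^-5 / 0.04210 = 2.108 mmol/kg
[CO3²⁻] = α₂·DIC; α₂ = 0.01529, so [CO3²⁻] = 0.01529 × 2.108 = 0.0322 mmol/kg

[CO3²⁻] = 0.0322 mmol/kg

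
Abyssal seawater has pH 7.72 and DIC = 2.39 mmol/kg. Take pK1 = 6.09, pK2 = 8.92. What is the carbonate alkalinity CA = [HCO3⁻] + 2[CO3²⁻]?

CA = [HCO3⁻] + 2[CO3²⁻] = (α₁ + 2α₂)·DIC
At pH 7.72: [H⁺]/K1 = 10^-1.63 = 0.023442, K2/[H⁺] = 10^-1.20 = 0.063096
α₁ = 1/(1 + 0.023442 + 0.063096) = 1/1.0865 = 0.9204; α₂ = α₁·K2/[H⁺] = 0.05807
α₁ + 2α₂ = 1.0365
CA = 1.0365 × 2.39 = 2.48 mmol/kg

CA = 2.48 mmol/kg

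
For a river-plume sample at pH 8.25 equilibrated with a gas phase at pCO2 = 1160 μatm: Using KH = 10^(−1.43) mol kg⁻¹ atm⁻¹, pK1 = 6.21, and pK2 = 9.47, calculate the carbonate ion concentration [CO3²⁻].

[CO3²⁻] = 0.285 mmol/kg

[CO2*] = KH · pCO2 = 10^(−1.43) × 1160×10^-6 = 4.310×10^-5 mol/kg
α₀ = 1/(1 + K1/[H⁺] + K1K2/[H⁺]²) = 1/(1 + 10^+2.04 + 10^+0.82) = 0.008528
DIC = [CO2*]/α₀ = 4.310×10^-5 / 0.008528 = 5.053 mmol/kg
[CO3²⁻] = α₂·DIC; α₂ = 0.05635, so [CO3²⁻] = 0.05635 × 5.053 = 0.285 mmol/kg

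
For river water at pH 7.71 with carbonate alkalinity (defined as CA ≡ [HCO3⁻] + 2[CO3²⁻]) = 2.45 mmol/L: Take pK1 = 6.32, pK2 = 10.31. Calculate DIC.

DIC = 2.54 mmol/L

CA = [HCO3⁻] + 2[CO3²⁻] = (α₁ + 2α₂)·DIC
At pH 7.71: [H⁺]/K1 = 10^-1.39 = 0.040738, K2/[H⁺] = 10^-2.60 = 0.0025119
α₁ = 1/(1 + 0.040738 + 0.0025119) = 1/1.0432 = 0.9585; α₂ = α₁·K2/[H⁺] = 0.002408
α₁ + 2α₂ = 0.9634
DIC = CA / (α₁ + 2α₂) = 2.45 / 0.9634 = 2.54 mmol/L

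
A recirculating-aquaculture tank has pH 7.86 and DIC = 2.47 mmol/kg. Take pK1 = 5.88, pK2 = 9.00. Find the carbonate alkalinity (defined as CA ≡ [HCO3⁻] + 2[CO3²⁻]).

CA = [HCO3⁻] + 2[CO3²⁻] = (α₁ + 2α₂)·DIC
At pH 7.86: [H⁺]/K1 = 10^-1.98 = 0.010471, K2/[H⁺] = 10^-1.14 = 0.072444
α₁ = 1/(1 + 0.010471 + 0.072444) = 1/1.0829 = 0.9234; α₂ = α₁·K2/[H⁺] = 0.06690
α₁ + 2α₂ = 1.0572
CA = 1.0572 × 2.47 = 2.61 mmol/kg

CA = 2.61 mmol/kg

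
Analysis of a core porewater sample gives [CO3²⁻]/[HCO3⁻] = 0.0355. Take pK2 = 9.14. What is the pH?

From K2 = [H⁺][CO3²⁻]/[HCO3⁻]:  pH = pK2 + log₁₀([CO3²⁻]/[HCO3⁻])
log₁₀(0.0355) = -1.450
pH = 9.14 + (-1.450) = 7.69

pH = 7.69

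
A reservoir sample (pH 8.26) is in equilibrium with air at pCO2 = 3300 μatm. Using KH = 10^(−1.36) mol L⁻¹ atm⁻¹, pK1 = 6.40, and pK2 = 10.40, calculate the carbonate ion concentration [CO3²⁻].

[CO3²⁻] = 0.0756 mmol/L

[CO2*] = KH · pCO2 = 10^(−1.36) × 3300×10^-6 = 1.441×10^-4 mol/L
α₀ = 1/(1 + K1/[H⁺] + K1K2/[H⁺]²) = 1/(1 + 10^+1.86 + 10^-0.28) = 0.01352
DIC = [CO2*]/α₀ = 1.441×10^-4 / 0.01352 = 10.66 mmol/L
[CO3²⁻] = α₂·DIC; α₂ = 0.007095, so [CO3²⁻] = 0.007095 × 10.66 = 0.0756 mmol/L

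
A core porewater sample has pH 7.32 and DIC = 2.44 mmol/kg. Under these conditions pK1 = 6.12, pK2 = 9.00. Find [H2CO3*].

α₀ = 1 / (1 + K1/[H⁺] + K1K2/[H⁺]²) = 1 / (1 + 10^+1.20 + 10^-0.48)
   = 1 / (1 + 15.849 + 0.33113) = 1/17.180 = 0.05821
[CO2*] = α₀ × DIC = 0.05821 × 2.44 = 0.142 mmol/kg

[CO2*] = 0.142 mmol/kg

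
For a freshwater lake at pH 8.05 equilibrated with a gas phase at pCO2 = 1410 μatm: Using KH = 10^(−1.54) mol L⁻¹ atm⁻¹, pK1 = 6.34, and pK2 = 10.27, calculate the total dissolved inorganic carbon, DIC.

[CO2*] = KH · pCO2 = 10^(−1.54) × 1410×10^-6 = 4.066×10^-5 mol/L
α₀ = 1/(1 + K1/[H⁺] + K1K2/[H⁺]²) = 1/(1 + 10^+1.71 + 10^-0.51) = 0.01901
DIC = [CO2*]/α₀ = 4.066×10^-5 / 0.01901 = 2.14 mmol/L

DIC = 2.14 mmol/L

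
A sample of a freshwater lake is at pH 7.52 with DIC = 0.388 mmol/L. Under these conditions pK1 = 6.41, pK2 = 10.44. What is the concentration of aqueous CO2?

[CO2*] = 0.0279 mmol/L

α₀ = 1 / (1 + K1/[H⁺] + K1K2/[H⁺]²) = 1 / (1 + 10^+1.11 + 10^-1.81)
   = 1 / (1 + 12.882 + 0.015488) = 1/13.898 = 0.07195
[CO2*] = α₀ × DIC = 0.07195 × 0.388 = 0.0279 mmol/L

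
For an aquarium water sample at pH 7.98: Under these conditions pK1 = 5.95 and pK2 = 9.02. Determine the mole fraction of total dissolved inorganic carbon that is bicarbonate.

α₁ = 1 / (1 + [H⁺]/K1 + K2/[H⁺]) = 1 / (1 + 10^-2.03 + 10^-1.04)
   = 1 / (1 + 0.0093325 + 0.091201) = 1/1.1005 = 0.9087

α₁ = 0.909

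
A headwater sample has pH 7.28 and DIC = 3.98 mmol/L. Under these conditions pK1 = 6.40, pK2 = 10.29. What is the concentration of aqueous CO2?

[CO2*] = 0.463 mmol/L

α₀ = 1 / (1 + K1/[H⁺] + K1K2/[H⁺]²) = 1 / (1 + 10^+0.88 + 10^-2.13)
   = 1 / (1 + 7.5858 + 0.0074131) = 1/8.5932 = 0.1164
[CO2*] = α₀ × DIC = 0.1164 × 3.98 = 0.463 mmol/L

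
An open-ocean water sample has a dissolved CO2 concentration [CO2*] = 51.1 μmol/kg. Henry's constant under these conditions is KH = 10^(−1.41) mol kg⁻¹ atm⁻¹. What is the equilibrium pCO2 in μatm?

KH = 10^(−1.41) = 3.890×10^-2 mol kg⁻¹ atm⁻¹
pCO2 = [CO2*]/KH = 51.1×10^-6 / 3.890×10^-2 = 1.31×10^-3 atm = 1310 μatm

pCO2 = 1310 μatm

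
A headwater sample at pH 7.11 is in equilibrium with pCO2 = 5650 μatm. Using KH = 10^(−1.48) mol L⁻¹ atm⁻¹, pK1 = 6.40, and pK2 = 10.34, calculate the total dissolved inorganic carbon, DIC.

DIC = 1.15 mmol/L

[CO2*] = KH · pCO2 = 10^(−1.48) × 5650×10^-6 = 1.871×10^-4 mol/L
α₀ = 1/(1 + K1/[H⁺] + K1K2/[H⁺]²) = 1/(1 + 10^+0.71 + 10^-2.52) = 0.1631
DIC = [CO2*]/α₀ = 1.871×10^-4 / 0.1631 = 1.15 mmol/L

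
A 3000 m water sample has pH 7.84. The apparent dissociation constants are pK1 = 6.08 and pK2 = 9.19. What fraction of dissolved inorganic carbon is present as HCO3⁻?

α₁ = 0.942

α₁ = 1 / (1 + [H⁺]/K1 + K2/[H⁺]) = 1 / (1 + 10^-1.76 + 10^-1.35)
   = 1 / (1 + 0.017378 + 0.044668) = 1/1.0620 = 0.9416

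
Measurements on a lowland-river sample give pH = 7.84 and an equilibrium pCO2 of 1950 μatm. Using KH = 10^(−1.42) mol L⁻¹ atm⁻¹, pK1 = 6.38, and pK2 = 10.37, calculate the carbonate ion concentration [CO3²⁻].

[CO3²⁻] = 6.31 μmol/L

[CO2*] = KH · pCO2 = 10^(−1.42) × 1950×10^-6 = 7.414×10^-5 mol/L
α₀ = 1/(1 + K1/[H⁺] + K1K2/[H⁺]²) = 1/(1 + 10^+1.46 + 10^-1.07) = 0.03342
DIC = [CO2*]/α₀ = 7.414×10^-5 / 0.03342 = 2.219 mmol/L
[CO3²⁻] = α₂·DIC; α₂ = 0.002844, so [CO3²⁻] = 0.002844 × 2.219 = 0.00631 mmol/L = 6.31 μmol/L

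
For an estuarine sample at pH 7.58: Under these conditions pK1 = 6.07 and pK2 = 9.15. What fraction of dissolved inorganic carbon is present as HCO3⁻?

α₁ = 0.945

α₁ = 1 / (1 + [H⁺]/K1 + K2/[H⁺]) = 1 / (1 + 10^-1.51 + 10^-1.57)
   = 1 / (1 + 0.030903 + 0.026915) = 1/1.0578 = 0.9453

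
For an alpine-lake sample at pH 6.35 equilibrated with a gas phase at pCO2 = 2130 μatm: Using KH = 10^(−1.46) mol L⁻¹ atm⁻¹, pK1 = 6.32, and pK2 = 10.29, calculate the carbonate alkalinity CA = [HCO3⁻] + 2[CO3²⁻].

[CO2*] = KH · pCO2 = 10^(−1.46) × 2130×10^-6 = 7.385×10^-5 mol/L
α₀ = 1/(1 + K1/[H⁺] + K1K2/[H⁺]²) = 1/(1 + 10^+0.03 + 10^-3.91) = 0.4827
DIC = [CO2*]/α₀ = 7.385×10^-5 / 0.4827 = 0.1530 mmol/L
CA = (α₁ + 2α₂)·DIC = (0.5172 + 2×5.939×10^-5) × 0.1530 = 0.0792 mmol/L

CA = 0.0792 mmol/L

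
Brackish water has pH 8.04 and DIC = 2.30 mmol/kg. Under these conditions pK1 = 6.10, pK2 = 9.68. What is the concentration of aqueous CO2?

[CO2*] = 0.0255 mmol/kg

α₀ = 1 / (1 + K1/[H⁺] + K1K2/[H⁺]²) = 1 / (1 + 10^+1.94 + 10^+0.30)
   = 1 / (1 + 87.096 + 1.9953) = 1/90.092 = 0.01110
[CO2*] = α₀ × DIC = 0.01110 × 2.30 = 0.0255 mmol/kg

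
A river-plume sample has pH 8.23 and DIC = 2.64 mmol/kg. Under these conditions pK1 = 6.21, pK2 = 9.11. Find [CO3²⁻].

α₂ = 1 / (1 + [H⁺]/K2 + [H⁺]²/(K1K2)) = 1 / (1 + 10^+0.88 + 10^-1.14)
   = 1 / (1 + 7.5858 + 0.072444) = 1/8.6582 = 0.1155
[CO3²⁻] = α₂ × DIC = 0.1155 × 2.64 = 0.305 mmol/kg

[CO3²⁻] = 0.305 mmol/kg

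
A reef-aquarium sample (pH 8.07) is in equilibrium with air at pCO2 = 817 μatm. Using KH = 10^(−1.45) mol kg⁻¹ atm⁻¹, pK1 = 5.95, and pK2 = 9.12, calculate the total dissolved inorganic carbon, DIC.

DIC = 4.19 mmol/kg

[CO2*] = KH · pCO2 = 10^(−1.45) × 817×10^-6 = 2.899×10^-5 mol/kg
α₀ = 1/(1 + K1/[H⁺] + K1K2/[H⁺]²) = 1/(1 + 10^+2.12 + 10^+1.07) = 0.006917
DIC = [CO2*]/α₀ = 2.899×10^-5 / 0.006917 = 4.19 mmol/kg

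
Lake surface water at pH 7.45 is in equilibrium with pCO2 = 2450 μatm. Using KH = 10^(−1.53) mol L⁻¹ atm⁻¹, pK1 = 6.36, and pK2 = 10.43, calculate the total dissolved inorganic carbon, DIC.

DIC = 0.963 mmol/L

[CO2*] = KH · pCO2 = 10^(−1.53) × 2450×10^-6 = 7.230×10^-5 mol/L
α₀ = 1/(1 + K1/[H⁺] + K1K2/[H⁺]²) = 1/(1 + 10^+1.09 + 10^-1.89) = 0.07510
DIC = [CO2*]/α₀ = 7.230×10^-5 / 0.07510 = 0.963 mmol/L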